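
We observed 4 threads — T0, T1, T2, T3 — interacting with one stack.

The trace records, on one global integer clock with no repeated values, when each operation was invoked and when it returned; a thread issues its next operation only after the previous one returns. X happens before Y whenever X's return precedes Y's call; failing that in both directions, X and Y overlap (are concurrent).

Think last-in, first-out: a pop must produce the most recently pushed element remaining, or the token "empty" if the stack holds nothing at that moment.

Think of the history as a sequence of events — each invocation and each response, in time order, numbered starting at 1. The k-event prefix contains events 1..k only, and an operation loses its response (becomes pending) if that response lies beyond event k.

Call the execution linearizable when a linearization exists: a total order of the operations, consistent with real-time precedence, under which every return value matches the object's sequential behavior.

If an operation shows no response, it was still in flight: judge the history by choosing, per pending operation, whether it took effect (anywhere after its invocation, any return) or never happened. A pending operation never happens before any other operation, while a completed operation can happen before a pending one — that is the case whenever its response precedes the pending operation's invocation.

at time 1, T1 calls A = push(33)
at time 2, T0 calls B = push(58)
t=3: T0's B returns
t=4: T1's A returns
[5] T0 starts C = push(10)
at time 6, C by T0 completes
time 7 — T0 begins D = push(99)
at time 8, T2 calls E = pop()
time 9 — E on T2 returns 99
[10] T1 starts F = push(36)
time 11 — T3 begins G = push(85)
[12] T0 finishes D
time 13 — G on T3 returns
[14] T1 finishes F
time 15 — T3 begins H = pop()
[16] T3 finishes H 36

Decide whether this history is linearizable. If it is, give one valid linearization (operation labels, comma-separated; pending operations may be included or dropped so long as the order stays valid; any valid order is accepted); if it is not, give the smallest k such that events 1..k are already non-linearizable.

step 1: A push(33) — stack <33>
step 2: B push(58) — stack <33,58>
step 3: C push(10) — stack <33,58,10>
step 4: D push(99) — stack <33,58,10,99>
step 5: E pop() → 99 — stack <33,58,10>
step 6: G push(85) — stack <33,58,10,85>
step 7: F push(36) — stack <33,58,10,85,36>
step 8: H pop() → 36 — stack <33,58,10,85>

linearizable — witness: A, B, C, D, E, G, F, H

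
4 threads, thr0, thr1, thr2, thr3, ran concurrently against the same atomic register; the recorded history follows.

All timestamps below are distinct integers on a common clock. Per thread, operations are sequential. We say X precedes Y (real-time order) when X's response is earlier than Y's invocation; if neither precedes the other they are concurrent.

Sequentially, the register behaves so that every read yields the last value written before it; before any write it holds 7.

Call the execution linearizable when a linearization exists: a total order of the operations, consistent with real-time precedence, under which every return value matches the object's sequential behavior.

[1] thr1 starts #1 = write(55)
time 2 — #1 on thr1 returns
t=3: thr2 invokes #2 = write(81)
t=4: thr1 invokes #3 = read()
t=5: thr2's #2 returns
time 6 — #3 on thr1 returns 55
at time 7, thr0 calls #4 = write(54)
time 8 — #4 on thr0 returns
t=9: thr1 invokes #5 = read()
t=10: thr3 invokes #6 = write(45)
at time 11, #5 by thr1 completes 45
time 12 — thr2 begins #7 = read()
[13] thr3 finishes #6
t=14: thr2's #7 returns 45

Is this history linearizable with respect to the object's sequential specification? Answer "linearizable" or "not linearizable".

linearizable

a witness: #1, #3, #2, #4, #6, #5, #7
after step 1 (#1 write(55)): value 55
after step 2 (#3 read() → 55): value 55
after step 3 (#2 write(81)): value 81
after step 4 (#4 write(54)): value 54
after step 5 (#6 write(45)): value 45
after step 6 (#5 read() → 45): value 45
after step 7 (#7 read() → 45): value 45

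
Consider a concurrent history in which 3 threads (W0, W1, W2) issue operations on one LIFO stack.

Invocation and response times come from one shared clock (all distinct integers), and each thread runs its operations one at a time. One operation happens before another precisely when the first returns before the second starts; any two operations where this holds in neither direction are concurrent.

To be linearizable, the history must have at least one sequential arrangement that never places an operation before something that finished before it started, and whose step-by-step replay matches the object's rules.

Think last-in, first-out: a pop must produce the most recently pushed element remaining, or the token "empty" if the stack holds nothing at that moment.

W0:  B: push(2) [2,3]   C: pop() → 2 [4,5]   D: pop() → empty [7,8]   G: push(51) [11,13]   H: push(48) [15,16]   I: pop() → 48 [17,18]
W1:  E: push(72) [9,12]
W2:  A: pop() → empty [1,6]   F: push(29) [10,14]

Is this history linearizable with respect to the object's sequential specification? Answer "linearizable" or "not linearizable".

witness order: A, B, C, D, E, F, G, H, I
step 1: A pop() → empty — stack <>
step 2: B push(2) — stack <2>
step 3: C pop() → 2 — stack <>
step 4: D pop() → empty — stack <>
step 5: E push(72) — stack <72>
step 6: F push(29) — stack <72,29>
step 7: G push(51) — stack <72,29,51>
step 8: H push(48) — stack <72,29,51,48>
step 9: I pop() → 48 — stack <72,29,51>

linearizable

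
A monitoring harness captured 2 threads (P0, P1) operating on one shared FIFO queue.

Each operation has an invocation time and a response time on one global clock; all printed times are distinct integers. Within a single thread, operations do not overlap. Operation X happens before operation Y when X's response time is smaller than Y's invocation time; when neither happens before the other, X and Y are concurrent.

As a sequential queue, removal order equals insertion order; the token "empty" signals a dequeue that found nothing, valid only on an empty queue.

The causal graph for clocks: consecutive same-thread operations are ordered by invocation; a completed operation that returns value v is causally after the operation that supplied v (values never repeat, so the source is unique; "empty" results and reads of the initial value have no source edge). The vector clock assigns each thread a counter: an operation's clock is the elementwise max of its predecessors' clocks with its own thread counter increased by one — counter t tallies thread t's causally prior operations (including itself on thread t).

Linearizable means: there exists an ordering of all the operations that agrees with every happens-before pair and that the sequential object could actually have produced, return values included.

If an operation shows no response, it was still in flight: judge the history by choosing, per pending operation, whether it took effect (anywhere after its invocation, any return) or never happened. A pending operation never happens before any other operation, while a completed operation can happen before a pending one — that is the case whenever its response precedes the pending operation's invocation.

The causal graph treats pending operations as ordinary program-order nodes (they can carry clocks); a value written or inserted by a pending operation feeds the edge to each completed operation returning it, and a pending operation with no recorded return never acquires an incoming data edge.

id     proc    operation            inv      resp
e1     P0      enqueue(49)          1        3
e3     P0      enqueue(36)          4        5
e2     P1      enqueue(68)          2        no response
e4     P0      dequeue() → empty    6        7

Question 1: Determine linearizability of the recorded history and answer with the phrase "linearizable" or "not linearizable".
cut after 6 events: linearizable; cut after 7 events (e4 responds, time 7): not linearizable
one real-time candidate order over the 3 completed operations — the FIFO queue replay rejects it
including or dropping the 1 pending operation (e2) in any combination fails
take e1, e3, e4 (pending dropped): step 3 already fails, because e4 dequeue() → empty cannot occur there

not linearizable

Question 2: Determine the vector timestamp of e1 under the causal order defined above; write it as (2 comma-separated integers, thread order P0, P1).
Answer: (1, 0)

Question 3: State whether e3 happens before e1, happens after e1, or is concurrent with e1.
Answer: after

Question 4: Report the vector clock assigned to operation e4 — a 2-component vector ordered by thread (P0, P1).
Answer: (3, 0)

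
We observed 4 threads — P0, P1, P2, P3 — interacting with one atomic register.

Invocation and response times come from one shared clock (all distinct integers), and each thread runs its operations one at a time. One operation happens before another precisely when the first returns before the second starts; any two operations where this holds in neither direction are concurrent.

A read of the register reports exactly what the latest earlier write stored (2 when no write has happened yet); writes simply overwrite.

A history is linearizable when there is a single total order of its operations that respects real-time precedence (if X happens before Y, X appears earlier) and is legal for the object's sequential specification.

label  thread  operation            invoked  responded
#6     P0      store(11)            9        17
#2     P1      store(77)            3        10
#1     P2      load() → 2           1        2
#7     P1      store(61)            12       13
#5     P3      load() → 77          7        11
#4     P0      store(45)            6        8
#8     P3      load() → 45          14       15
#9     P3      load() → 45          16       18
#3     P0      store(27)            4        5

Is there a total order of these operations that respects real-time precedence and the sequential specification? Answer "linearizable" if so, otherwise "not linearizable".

events 1..14 are fine; event 15 — the response of #8 at time 15 — makes the prefix non-linearizable
all 8 real-time-respecting orders fail — 7 completed atomic register operations, no legal replay
including or dropping the 1 pending operation (#6) in any combination fails
sample order #1, #2, #3, #4, #5, #7, #8 (pending dropped) stalls at step 5 — #5 load() → 77 has no legal effect
sample order #1, #2, #3, #5, #4, #7, #8 (pending dropped) stalls at step 4 — #5 load() → 77 has no legal effect

not linearizable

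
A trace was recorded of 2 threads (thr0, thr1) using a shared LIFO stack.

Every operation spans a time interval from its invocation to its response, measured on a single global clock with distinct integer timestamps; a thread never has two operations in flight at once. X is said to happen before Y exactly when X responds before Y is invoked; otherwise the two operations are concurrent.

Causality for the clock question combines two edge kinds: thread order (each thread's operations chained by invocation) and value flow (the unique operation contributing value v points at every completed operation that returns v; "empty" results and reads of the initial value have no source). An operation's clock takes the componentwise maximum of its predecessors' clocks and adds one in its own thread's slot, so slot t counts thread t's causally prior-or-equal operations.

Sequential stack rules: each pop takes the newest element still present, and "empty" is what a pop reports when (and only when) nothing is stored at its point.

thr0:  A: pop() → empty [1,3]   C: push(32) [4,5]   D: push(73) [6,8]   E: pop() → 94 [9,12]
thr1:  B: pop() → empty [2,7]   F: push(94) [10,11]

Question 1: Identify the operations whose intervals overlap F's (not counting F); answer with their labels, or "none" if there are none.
Answer: E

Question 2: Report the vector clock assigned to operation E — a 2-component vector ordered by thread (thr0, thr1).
Answer: (4, 2)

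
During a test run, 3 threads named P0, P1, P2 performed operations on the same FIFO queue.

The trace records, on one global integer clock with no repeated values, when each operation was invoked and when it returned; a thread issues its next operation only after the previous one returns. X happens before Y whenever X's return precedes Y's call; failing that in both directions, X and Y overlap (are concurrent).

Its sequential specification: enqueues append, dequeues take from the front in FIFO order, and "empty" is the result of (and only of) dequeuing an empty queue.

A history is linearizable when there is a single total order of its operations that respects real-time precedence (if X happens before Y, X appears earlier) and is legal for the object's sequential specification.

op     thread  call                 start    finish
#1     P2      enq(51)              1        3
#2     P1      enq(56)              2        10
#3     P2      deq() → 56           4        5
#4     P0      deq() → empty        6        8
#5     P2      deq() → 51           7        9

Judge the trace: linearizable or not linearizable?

linearizable

a witness: #2, #1, #3, #5, #4
step 1: #2 enq(56) — queue <56>
step 2: #1 enq(51) — queue <56,51>
step 3: #3 deq() → 56 — queue <51>
step 4: #5 deq() → 51 — queue <>
step 5: #4 deq() → empty — queue <>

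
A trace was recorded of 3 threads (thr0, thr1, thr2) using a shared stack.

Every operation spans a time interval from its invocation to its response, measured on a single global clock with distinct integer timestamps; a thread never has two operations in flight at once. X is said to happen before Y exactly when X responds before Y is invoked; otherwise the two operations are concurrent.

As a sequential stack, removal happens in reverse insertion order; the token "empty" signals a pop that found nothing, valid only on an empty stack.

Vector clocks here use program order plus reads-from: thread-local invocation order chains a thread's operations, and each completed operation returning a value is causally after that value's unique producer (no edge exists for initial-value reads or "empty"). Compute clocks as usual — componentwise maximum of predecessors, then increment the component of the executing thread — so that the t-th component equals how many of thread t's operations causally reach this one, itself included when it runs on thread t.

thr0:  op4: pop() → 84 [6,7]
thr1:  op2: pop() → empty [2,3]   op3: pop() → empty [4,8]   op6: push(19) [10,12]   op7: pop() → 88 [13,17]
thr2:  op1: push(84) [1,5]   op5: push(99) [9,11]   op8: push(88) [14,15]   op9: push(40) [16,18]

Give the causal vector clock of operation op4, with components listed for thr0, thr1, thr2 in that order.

no predecessors for op1 (invoked 1): thr2 increments from zero → (0, 0, 1)
no predecessors for op2 (invoked 2): thr1 increments from zero → (0, 1, 0)
VC(op5, invoked at 9): max of VC(op1)=(0, 0, 1), then +1 on thread thr2 → (0, 0, 2)
VC(op3, invoked at 4): max of VC(op2)=(0, 1, 0), then +1 on thread thr1 → (0, 2, 0)
VC(op4, invoked at 6): max of VC(op1)=(0, 0, 1), then +1 on thread thr0 → (1, 0, 1)
VC(op8, invoked at 14): max of VC(op5)=(0, 0, 2), then +1 on thread thr2 → (0, 0, 3)
VC(op6, invoked at 10): max of VC(op3)=(0, 2, 0), then +1 on thread thr1 → (0, 3, 0)
VC(op9, invoked at 16): max of VC(op8)=(0, 0, 3), then +1 on thread thr2 → (0, 0, 4)
VC(op7, invoked at 13): max of VC(op6)=(0, 3, 0), VC(op8)=(0, 0, 3), then +1 on thread thr1 → (0, 4, 3)
target: VC(op4) = (1, 0, 1)

(1, 0, 1)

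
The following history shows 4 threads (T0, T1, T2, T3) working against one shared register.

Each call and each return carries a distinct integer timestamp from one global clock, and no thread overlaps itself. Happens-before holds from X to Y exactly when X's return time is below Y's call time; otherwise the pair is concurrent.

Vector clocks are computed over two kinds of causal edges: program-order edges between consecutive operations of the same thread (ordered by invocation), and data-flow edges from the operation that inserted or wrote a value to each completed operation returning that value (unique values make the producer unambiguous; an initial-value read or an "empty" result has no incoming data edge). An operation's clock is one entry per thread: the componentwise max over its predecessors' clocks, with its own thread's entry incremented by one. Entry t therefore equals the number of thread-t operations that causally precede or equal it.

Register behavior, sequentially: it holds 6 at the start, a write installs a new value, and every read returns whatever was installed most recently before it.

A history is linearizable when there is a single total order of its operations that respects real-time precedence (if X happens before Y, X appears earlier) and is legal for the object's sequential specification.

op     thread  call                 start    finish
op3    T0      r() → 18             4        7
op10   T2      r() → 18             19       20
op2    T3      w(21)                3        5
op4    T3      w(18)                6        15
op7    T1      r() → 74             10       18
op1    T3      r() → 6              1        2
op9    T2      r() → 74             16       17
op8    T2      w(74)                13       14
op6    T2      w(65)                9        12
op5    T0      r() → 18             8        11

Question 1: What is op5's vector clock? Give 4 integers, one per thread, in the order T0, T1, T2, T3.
Answer: (2, 0, 0, 3)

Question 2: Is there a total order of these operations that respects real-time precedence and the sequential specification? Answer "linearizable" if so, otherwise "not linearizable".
prefix check: 1..19 passes, 1..20 fails once op10's time-20 response joins
all 106 real-time-respecting orders fail — 10 completed register operations, no legal replay
e.g. op1, op2, op3, op4, op5, op6, op7, op8, op9, op10: illegal at step 3, since op3 r() → 18 cannot apply there
e.g. op1, op2, op3, op4, op5, op6, op8, op7, op9, op10: illegal at step 3, since op3 r() → 18 cannot apply there

not linearizable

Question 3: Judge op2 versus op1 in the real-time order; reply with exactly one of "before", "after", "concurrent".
Answer: after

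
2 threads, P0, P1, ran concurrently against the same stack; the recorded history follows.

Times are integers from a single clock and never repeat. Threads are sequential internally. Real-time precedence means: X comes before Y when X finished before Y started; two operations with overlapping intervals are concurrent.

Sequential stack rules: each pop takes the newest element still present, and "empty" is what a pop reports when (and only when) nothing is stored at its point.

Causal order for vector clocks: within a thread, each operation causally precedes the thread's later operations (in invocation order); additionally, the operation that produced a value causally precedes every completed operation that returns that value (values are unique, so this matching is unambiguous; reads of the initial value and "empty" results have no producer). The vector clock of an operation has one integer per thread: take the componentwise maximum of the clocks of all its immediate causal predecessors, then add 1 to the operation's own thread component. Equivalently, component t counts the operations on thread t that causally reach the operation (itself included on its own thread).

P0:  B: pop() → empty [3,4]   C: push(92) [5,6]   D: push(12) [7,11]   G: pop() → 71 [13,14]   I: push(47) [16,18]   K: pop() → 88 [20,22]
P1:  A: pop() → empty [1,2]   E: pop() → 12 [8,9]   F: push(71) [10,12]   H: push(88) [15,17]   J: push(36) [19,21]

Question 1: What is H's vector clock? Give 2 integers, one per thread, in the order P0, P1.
no predecessors for A (invoked 1): P1 increments from zero → (0, 1)
no predecessors for B (invoked 3): P0 increments from zero → (1, 0)
C, invoked 5, takes VC(B)=(1, 0) under max, adds 1 for P0 → (2, 0)
D, invoked 7, takes VC(C)=(2, 0) under max, adds 1 for P0 → (3, 0)
E, invoked 8, takes VC(A)=(0, 1), VC(D)=(3, 0) under max, adds 1 for P1 → (3, 2)
F, invoked 10, takes VC(E)=(3, 2) under max, adds 1 for P1 → (3, 3)
H, invoked 15, takes VC(F)=(3, 3) under max, adds 1 for P1 → (3, 4)
G, invoked 13, takes VC(D)=(3, 0), VC(F)=(3, 3) under max, adds 1 for P0 → (4, 3)
J, invoked 19, takes VC(H)=(3, 4) under max, adds 1 for P1 → (3, 5)
I, invoked 16, takes VC(G)=(4, 3) under max, adds 1 for P0 → (5, 3)
K, invoked 20, takes VC(H)=(3, 4), VC(I)=(5, 3) under max, adds 1 for P0 → (6, 4)
target: VC(H) = (3, 4)

(3, 4)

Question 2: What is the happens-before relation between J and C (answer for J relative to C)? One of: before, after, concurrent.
J spans [19,21], C spans [5,6]
resp(C)=6 < inv(J)=19

after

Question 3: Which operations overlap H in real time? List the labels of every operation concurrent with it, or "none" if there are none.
H spans [15,17]; an op avoiding the whole window 15..17 is ordered, any other is concurrent
A [1,2]: before
B [3,4]: before
C [5,6]: before
D [7,11]: before
E [8,9]: before
F [10,12]: before
G [13,14]: before
I [16,18]: concurrent
J [19,21]: after
K [20,22]: after

I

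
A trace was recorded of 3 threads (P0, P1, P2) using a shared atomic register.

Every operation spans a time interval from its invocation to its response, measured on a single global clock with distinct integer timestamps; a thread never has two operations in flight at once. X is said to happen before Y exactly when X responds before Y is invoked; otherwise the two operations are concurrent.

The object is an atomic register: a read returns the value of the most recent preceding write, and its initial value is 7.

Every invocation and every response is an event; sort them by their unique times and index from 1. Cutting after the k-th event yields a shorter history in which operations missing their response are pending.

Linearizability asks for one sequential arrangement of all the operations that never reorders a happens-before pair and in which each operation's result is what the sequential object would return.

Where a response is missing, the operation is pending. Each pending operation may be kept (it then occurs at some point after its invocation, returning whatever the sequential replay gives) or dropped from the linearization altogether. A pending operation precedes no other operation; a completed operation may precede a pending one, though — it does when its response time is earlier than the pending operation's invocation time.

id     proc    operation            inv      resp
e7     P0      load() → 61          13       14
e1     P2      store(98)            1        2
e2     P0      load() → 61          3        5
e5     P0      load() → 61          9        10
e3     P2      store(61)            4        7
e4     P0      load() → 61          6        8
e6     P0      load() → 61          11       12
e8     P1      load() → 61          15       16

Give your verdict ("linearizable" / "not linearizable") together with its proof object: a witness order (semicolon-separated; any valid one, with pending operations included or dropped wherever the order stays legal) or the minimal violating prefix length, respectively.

linearizable — witness: e1; e3; e2; e4; e5; e6; e7; e8

after step 1 (e1 store(98)): value 98
after step 2 (e3 store(61)): value 61
after step 3 (e2 load() → 61): value 61
after step 4 (e4 load() → 61): value 61
after step 5 (e5 load() → 61): value 61
after step 6 (e6 load() → 61): value 61
after step 7 (e7 load() → 61): value 61
after step 8 (e8 load() → 61): value 61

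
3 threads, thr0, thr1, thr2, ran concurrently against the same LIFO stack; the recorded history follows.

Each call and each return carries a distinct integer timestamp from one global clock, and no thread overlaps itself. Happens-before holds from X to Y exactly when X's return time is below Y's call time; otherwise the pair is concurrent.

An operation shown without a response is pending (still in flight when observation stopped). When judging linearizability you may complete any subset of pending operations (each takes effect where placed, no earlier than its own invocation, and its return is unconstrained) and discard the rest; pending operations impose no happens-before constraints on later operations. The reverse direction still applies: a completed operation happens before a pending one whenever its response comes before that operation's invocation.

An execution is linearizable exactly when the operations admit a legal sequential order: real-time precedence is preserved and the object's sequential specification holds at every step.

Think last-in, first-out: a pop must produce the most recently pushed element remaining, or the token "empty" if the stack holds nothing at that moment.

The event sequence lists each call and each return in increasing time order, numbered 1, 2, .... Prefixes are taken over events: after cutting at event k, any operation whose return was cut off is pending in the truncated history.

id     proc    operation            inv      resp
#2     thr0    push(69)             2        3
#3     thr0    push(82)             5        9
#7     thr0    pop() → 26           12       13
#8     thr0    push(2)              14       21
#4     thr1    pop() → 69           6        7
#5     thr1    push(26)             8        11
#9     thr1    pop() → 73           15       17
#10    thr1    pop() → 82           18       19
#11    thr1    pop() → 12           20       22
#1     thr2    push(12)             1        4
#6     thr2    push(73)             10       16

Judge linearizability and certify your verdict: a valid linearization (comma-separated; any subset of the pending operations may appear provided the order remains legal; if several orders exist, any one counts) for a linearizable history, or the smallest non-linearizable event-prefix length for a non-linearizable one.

1. #1 push(12), leaving stack <12>
2. #2 push(69), leaving stack <12,69>
3. #4 pop() → 69, leaving stack <12>
4. #3 push(82), leaving stack <12,82>
5. #5 push(26), leaving stack <12,82,26>
6. #7 pop() → 26, leaving stack <12,82>
7. #6 push(73), leaving stack <12,82,73>
8. #9 pop() → 73, leaving stack <12,82>
9. #10 pop() → 82, leaving stack <12>
10. #11 pop() → 12, leaving stack <>
11. #8 push(2), leaving stack <2>

linearizable — witness: #1, #2, #4, #3, #5, #7, #6, #9, #10, #11, #8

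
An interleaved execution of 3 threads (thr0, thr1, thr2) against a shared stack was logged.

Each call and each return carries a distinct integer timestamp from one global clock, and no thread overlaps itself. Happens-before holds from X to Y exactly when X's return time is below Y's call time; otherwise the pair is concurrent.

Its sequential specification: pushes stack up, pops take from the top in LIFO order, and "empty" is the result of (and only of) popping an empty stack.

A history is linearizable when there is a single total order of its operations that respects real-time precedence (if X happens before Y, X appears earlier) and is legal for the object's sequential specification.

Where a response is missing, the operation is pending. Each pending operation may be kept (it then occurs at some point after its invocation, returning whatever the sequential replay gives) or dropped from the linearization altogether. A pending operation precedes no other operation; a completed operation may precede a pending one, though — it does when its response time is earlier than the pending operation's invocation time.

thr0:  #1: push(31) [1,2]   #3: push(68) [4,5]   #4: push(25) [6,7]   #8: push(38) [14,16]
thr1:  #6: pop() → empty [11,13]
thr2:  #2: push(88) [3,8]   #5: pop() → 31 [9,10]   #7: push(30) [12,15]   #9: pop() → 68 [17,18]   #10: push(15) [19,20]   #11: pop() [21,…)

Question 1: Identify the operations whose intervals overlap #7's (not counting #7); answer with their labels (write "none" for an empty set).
#6, #8

#7 spans [12,15]: anything still running between times 12 and 15 counts as concurrent
#1 [1,2]: before
#2 [3,8]: before
#3 [4,5]: before
#4 [6,7]: before
#5 [9,10]: before
#6 [11,13]: concurrent
#8 [14,16]: concurrent
#9 [17,18]: after
#10 [19,20]: after
#11 [21,…): after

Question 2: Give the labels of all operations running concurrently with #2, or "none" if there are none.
#3, #4

concurrent with #2 ([3,8]): every op whose interval crosses 3..8
#1 [1,2]: before
#3 [4,5]: concurrent
#4 [6,7]: concurrent
#5 [9,10]: after
#6 [11,13]: after
#7 [12,15]: after
#8 [14,16]: after
#9 [17,18]: after
#10 [19,20]: after
#11 [21,…): after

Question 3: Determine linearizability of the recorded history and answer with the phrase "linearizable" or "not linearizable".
not linearizable

events 1..9 are fine; event 10 — the response of #5 at time 10 — makes the prefix non-linearizable
all 3 real-time-respecting orders fail — 5 completed stack operations, no legal replay
take #1, #2, #3, #4, #5: step 5 already fails, because #5 pop() → 31 cannot occur there
take #1, #3, #2, #4, #5: step 5 already fails, because #5 pop() → 31 cannot occur there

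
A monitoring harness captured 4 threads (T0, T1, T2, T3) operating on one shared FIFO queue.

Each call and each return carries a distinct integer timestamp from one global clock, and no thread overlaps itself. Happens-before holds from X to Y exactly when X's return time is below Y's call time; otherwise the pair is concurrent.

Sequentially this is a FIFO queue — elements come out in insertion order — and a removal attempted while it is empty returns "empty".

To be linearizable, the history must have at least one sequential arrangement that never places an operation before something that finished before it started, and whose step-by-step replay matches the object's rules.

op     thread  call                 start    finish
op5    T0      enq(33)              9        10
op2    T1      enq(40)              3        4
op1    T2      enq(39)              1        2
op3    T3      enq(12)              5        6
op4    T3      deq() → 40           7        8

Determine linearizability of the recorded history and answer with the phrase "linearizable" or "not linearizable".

not linearizable

prefix check: 1..7 passes, 1..8 fails once op4's time-8 response joins
a single order respects real time; the 4 completed FIFO queue operations fail replay along it
take op1, op2, op3, op4: step 4 already fails, because op4 deq() → 40 cannot occur there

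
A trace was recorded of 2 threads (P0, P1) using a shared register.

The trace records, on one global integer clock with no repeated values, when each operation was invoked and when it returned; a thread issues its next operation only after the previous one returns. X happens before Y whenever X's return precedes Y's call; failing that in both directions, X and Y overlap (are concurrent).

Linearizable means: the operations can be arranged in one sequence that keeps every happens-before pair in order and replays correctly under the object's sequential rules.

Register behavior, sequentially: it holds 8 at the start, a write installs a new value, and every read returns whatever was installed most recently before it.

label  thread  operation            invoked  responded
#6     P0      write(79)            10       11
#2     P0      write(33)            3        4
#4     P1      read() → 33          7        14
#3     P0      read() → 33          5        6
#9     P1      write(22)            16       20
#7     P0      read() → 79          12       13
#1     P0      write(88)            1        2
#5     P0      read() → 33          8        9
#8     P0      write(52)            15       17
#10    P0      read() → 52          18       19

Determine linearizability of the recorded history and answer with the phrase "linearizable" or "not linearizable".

one valid linearization: #1, #2, #3, #4, #5, #6, #7, #8, #10, #9
1. #1 write(88), leaving value 88
2. #2 write(33), leaving value 33
3. #3 read() → 33, leaving value 33
4. #4 read() → 33, leaving value 33
5. #5 read() → 33, leaving value 33
6. #6 write(79), leaving value 79
7. #7 read() → 79, leaving value 79
8. #8 write(52), leaving value 52
9. #10 read() → 52, leaving value 52
10. #9 write(22), leaving value 22

linearizable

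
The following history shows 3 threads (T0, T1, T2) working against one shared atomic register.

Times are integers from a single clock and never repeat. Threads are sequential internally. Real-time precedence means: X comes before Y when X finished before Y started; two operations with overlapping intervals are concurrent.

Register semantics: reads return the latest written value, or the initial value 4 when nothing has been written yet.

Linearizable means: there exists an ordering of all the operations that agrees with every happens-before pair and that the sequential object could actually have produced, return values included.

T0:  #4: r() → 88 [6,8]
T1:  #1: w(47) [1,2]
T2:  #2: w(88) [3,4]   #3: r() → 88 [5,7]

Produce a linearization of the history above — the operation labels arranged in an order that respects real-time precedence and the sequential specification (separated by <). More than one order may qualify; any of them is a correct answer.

after step 1 (#1 w(47)): value 47
after step 2 (#2 w(88)): value 88
after step 3 (#3 r() → 88): value 88
after step 4 (#4 r() → 88): value 88

#1 < #2 < #3 < #4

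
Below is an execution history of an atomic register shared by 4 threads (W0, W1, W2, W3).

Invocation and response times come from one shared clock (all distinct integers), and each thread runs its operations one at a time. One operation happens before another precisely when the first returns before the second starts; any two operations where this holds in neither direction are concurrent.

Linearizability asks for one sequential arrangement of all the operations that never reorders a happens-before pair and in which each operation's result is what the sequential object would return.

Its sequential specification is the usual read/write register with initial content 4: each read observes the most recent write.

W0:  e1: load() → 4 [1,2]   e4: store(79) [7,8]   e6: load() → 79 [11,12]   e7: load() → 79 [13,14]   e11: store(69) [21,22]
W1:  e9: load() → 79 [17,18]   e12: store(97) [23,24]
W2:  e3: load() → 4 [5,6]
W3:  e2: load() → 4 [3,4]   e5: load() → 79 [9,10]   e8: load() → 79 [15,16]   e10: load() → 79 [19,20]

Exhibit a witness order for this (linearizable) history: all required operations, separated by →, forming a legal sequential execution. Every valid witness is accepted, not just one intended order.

e1 → e2 → e3 → e4 → e5 → e6 → e7 → e8 → e9 → e10 → e11 → e12

1. e1 load() → 4, leaving value 4
2. e2 load() → 4, leaving value 4
3. e3 load() → 4, leaving value 4
4. e4 store(79), leaving value 79
5. e5 load() → 79, leaving value 79
6. e6 load() → 79, leaving value 79
7. e7 load() → 79, leaving value 79
8. e8 load() → 79, leaving value 79
9. e9 load() → 79, leaving value 79
10. e10 load() → 79, leaving value 79
11. e11 store(69), leaving value 69
12. e12 store(97), leaving value 97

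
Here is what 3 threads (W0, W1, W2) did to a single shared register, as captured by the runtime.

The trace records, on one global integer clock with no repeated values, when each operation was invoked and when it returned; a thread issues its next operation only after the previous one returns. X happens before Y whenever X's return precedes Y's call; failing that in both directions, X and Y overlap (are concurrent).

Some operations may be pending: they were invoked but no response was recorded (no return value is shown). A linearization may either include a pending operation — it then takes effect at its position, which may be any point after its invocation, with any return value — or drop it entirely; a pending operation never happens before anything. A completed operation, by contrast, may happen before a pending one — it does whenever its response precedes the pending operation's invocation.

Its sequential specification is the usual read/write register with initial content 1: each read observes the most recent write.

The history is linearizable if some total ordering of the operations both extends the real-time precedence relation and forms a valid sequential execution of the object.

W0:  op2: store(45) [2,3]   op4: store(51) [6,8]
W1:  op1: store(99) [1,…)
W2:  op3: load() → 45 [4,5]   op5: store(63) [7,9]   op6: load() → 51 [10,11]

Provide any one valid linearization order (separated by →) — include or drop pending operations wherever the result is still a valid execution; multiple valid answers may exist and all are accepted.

step 1: op1 store(99) (pending, included) — value 99
step 2: op2 store(45) — value 45
step 3: op3 load() → 45 — value 45
step 4: op5 store(63) — value 63
step 5: op4 store(51) — value 51
step 6: op6 load() → 51 — value 51

op1 → op2 → op3 → op5 → op4 → op6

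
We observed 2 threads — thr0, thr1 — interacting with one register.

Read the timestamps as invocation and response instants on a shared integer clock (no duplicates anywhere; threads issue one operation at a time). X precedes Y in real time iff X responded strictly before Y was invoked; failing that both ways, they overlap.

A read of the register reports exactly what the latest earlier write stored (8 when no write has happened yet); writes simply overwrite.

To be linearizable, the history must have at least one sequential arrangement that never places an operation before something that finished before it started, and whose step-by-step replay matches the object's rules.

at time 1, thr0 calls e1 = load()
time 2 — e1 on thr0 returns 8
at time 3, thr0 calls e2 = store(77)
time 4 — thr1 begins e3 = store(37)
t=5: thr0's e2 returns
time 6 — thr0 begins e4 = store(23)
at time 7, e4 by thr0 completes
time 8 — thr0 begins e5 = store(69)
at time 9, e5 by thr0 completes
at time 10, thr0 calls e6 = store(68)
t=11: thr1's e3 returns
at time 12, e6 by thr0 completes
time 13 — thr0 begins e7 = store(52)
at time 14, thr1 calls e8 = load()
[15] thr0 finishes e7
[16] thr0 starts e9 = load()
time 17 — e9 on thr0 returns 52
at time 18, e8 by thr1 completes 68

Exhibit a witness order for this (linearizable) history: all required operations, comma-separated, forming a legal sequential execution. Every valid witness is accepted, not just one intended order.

1. e1 load() → 8, leaving value 8
2. e2 store(77), leaving value 77
3. e3 store(37), leaving value 37
4. e4 store(23), leaving value 23
5. e5 store(69), leaving value 69
6. e6 store(68), leaving value 68
7. e8 load() → 68, leaving value 68
8. e7 store(52), leaving value 52
9. e9 load() → 52, leaving value 52

e1, e2, e3, e4, e5, e6, e8, e7, e9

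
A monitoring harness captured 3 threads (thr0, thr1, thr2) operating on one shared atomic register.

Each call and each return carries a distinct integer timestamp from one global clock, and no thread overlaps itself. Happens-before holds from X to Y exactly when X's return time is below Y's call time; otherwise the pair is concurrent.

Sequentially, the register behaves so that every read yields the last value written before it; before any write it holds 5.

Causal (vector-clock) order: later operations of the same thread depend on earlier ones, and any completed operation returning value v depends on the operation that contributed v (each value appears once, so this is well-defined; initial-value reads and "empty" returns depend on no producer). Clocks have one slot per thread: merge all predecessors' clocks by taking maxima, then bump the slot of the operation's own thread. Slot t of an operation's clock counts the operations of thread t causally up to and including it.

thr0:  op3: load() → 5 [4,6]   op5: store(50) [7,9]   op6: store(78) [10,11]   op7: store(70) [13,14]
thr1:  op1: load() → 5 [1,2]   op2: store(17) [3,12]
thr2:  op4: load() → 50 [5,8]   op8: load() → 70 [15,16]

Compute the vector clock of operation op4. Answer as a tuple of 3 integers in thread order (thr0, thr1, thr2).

(2, 0, 1)

no predecessors for op1 (invoked 1): thr1 increments from zero → (0, 1, 0)
no predecessors for op3 (invoked 4): thr0 increments from zero → (1, 0, 0)
from VC(op1)=(0, 1, 0), op2 (invoked 3) maxes components and bumps thr1 → (0, 2, 0)
from VC(op3)=(1, 0, 0), op5 (invoked 7) maxes components and bumps thr0 → (2, 0, 0)
from VC(op5)=(2, 0, 0), op4 (invoked 5) maxes components and bumps thr2 → (2, 0, 1)
from VC(op5)=(2, 0, 0), op6 (invoked 10) maxes components and bumps thr0 → (3, 0, 0)
from VC(op6)=(3, 0, 0), op7 (invoked 13) maxes components and bumps thr0 → (4, 0, 0)
from VC(op4)=(2, 0, 1), VC(op7)=(4, 0, 0), op8 (invoked 15) maxes components and bumps thr2 → (4, 0, 2)
target: VC(op4) = (2, 0, 1)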